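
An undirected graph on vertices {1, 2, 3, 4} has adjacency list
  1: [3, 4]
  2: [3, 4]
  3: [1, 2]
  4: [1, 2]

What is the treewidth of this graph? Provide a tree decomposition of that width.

Every bag has size at most 3, so the width is 3 − 1 = 2 and tw(G) ≤ 2. For the lower bound, G contains the cycle 4–2–3–1–4, so G is not a forest; only forests have treewidth ≤ 1, hence tw(G) ≥ 2. Therefore the treewidth is 2.

Treewidth 2.
One optimal decomposition is:
Bags: B1 = {2, 3, 4}  B2 = {1, 3, 4}
Tree: B1–B2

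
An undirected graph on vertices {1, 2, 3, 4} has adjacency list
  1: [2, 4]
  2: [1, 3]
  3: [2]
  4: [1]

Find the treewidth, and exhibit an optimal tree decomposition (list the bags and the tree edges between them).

The largest bag has 2 vertices, giving width 1; this decomposition certifies tw(G) ≤ 1. Since G has at least one edge (e.g. 2–1), it is not an edgeless graph, so tw(G) ≥ 1. Combining the bounds, tw(G) = 1.

Treewidth 1.
Bags: B1 = {1, 2}  B2 = {2, 3}  B3 = {1, 4}
Tree: B1–B2, B1–B3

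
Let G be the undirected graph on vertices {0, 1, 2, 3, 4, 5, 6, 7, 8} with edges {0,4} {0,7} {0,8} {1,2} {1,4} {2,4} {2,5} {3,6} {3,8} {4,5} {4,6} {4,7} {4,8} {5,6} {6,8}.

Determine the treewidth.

A width-2 tree decomposition is:
Bags: B1 = {4, 6, 8}  B2 = {0, 4, 8}  B3 = {3, 6, 8}  B4 = {4, 5, 6}  B5 = {0, 4, 7}  B6 = {2, 4, 5}  B7 = {1, 2, 4}
Tree: B1–B2, B1–B3, B1–B4, B2–B5, B4–B6, B6–B7
The largest bag has 3 vertices, giving width 2; this decomposition certifies tw(G) ≤ 2. Conversely, {3, 6, 8} is a clique of size 3, and the vertices of any clique must share a bag in every tree decomposition; so some bag has ≥ 3 vertices and tw(G) ≥ 2. The upper and lower bounds meet at 2, so that is the treewidth.

2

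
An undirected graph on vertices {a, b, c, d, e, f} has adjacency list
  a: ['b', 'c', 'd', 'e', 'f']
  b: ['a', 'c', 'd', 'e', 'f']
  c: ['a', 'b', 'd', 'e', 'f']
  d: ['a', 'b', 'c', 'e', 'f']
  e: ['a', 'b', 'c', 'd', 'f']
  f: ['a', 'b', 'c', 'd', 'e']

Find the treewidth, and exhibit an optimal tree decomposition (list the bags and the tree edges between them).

Treewidth 5.
One optimal decomposition is:
Bags: B1 = {a, b, c, d, e, f}
Tree: (single bag)

With just one bag of size 6, the width is 6 − 1 = 5, so tw(G) ≤ 5. Conversely, {a, b, c, d, e, f} is a clique of size 6, and the vertices of any clique must share a bag in every tree decomposition; so some bag has ≥ 6 vertices and tw(G) ≥ 5. Combining the bounds, tw(G) = 5.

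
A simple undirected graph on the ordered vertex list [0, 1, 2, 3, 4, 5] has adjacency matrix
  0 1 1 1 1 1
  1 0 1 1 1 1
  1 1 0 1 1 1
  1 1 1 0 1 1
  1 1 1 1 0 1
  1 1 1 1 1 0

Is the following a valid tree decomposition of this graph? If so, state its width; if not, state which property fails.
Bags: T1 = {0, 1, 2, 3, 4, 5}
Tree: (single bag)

Every vertex of G appears in some bag (union = {0, 1, 2, 3, 4, 5}); every edge is covered by a bag; and for each vertex v the set of bags containing v is connected in the bag tree. The decomposition is therefore valid. The largest bag has 6 vertices, so the width is 5.

Yes; width 5.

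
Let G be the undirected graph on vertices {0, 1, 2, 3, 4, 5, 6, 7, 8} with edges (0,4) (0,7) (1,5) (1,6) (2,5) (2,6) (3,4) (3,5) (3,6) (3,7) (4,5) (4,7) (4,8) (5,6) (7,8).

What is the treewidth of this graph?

2

A width-2 tree decomposition is:
Bags: B1 = {0, 4, 7}  B2 = {4, 7, 8}  B3 = {3, 4, 7}  B4 = {3, 4, 5}  B5 = {3, 5, 6}  B6 = {1, 5, 6}  B7 = {2, 5, 6}
Tree: B1–B2, B1–B3, B3–B4, B4–B5, B5–B6, B5–B7
Every bag has size at most 3, so the width is 3 − 1 = 2 and tw(G) ≤ 2. On the other hand G contains the 3-clique {1, 5, 6}. A clique must lie in a single bag of any decomposition, so no decomposition can have width below 2. The upper and lower bounds meet at 2, so that is the treewidth.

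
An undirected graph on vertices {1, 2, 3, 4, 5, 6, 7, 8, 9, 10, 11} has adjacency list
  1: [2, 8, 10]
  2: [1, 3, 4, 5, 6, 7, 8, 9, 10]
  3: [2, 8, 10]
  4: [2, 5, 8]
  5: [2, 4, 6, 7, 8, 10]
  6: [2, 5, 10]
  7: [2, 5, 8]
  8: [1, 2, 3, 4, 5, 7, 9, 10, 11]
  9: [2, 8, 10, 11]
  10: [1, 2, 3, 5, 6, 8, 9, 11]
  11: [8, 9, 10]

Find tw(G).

3

A width-3 tree decomposition is:
Bags: B1 = {2, 4, 5, 8}  B2 = {2, 5, 8, 10}  B3 = {2, 3, 8, 10}  B4 = {2, 8, 9, 10}  B5 = {8, 9, 10, 11}  B6 = {2, 5, 7, 8}  B7 = {1, 2, 8, 10}  B8 = {2, 5, 6, 10}
Tree: B1–B2, B2–B3, B3–B4, B4–B5, B2–B6, B3–B7, B2–B8
The largest bag has 4 vertices, giving width 3; this decomposition certifies tw(G) ≤ 3. Conversely, {1, 2, 8, 10} is a clique of size 4, and the vertices of any clique must share a bag in every tree decomposition; so some bag has ≥ 4 vertices and tw(G) ≥ 3. Therefore the treewidth is 3.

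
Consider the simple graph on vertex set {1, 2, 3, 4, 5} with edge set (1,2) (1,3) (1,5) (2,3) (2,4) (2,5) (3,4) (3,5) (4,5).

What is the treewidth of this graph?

A width-3 tree decomposition is:
Bags: B1 = {1, 2, 3, 5}  B2 = {2, 3, 4, 5}
Tree: B1–B2
Every bag has size at most 4, so the width is 4 − 1 = 3 and tw(G) ≤ 3. For the lower bound, the 4 vertices {1, 2, 3, 5} are pairwise adjacent, and any tree decomposition puts a clique entirely inside one bag — forcing width ≥ 3. Combining the bounds, tw(G) = 3.

3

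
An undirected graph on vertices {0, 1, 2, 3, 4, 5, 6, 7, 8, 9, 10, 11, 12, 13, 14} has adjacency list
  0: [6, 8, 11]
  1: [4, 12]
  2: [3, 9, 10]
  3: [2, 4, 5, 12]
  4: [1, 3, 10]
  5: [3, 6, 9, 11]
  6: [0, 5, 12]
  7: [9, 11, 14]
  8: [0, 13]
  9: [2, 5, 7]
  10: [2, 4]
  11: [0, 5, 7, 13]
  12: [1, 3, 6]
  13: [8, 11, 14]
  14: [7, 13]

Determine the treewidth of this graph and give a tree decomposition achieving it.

Treewidth 3.
One optimal decomposition is:
Bags: B1 = {1, 2, 4, 10}  B2 = {1, 2, 3, 4}  B3 = {1, 2, 3, 12}  B4 = {2, 3, 9, 12}  B5 = {3, 5, 9, 12}  B6 = {5, 6, 9, 12}  B7 = {5, 6, 7, 9}  B8 = {5, 6, 7, 11}  B9 = {0, 6, 7, 11}  B10 = {0, 7, 11, 14}  B11 = {0, 11, 13, 14}  B12 = {0, 8, 13, 14}
Tree: B1–B2, B2–B3, B3–B4, B4–B5, B5–B6, B6–B7, B7–B8, B8–B9, B9–B10, B10–B11, B11–B12

The largest bag has 4 vertices, giving width 3; this decomposition certifies tw(G) ≤ 3. For the lower bound: the 4 vertex sets {1,4,10}, {2}, {3}, {5,6,9,12} are disjoint, each induces a connected subgraph, and every pair is joined by at least one edge of G. Contracting each set to a single vertex therefore yields K_{4} as a minor, and since treewidth is minor-monotone, tw(G) ≥ tw(K_{4}) = 3. The upper and lower bounds meet at 3, so that is the treewidth.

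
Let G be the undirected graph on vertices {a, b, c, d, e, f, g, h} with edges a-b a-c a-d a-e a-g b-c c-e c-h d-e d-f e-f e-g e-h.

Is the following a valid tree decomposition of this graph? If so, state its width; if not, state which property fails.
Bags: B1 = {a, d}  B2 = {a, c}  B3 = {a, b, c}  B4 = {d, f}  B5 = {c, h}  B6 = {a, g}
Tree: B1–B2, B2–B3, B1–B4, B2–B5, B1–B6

No — vertex e appears in no bag.

A tree decomposition must satisfy three properties: every vertex lies in some bag; for every edge, both endpoints lie together in some bag; and for every vertex, the bags containing it form a connected subtree. Here vertex e appears in no bag, so the decomposition is invalid.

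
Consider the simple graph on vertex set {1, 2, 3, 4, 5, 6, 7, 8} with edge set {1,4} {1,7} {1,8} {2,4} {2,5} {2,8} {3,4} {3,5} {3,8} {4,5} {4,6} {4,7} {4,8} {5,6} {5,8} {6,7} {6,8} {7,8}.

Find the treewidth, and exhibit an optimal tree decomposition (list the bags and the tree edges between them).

Each bag holds 4 vertices, so the decomposition has width 3, which upper-bounds the treewidth. On the other hand G contains the 4-clique {1, 4, 7, 8}. A clique must lie in a single bag of any decomposition, so no decomposition can have width below 3. The upper and lower bounds meet at 3, so that is the treewidth.

Treewidth 3.
Bags: B1 = {4, 5, 6, 8}  B2 = {4, 6, 7, 8}  B3 = {3, 4, 5, 8}  B4 = {2, 4, 5, 8}  B5 = {1, 4, 7, 8}
Tree: B1–B2, B1–B3, B1–B4, B2–B5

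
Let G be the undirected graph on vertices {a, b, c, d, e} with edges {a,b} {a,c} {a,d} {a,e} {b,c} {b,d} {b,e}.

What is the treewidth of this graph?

A width-2 tree decomposition is:
Bags: B1 = {a, b, c}  B2 = {a, b, d}  B3 = {a, b, e}
Tree: B1–B2, B2–B3
Each bag holds 3 vertices, so the decomposition has width 2, which upper-bounds the treewidth. On the other hand G contains the 3-clique {a, b, d}. A clique must lie in a single bag of any decomposition, so no decomposition can have width below 2. Therefore the treewidth is 2.

2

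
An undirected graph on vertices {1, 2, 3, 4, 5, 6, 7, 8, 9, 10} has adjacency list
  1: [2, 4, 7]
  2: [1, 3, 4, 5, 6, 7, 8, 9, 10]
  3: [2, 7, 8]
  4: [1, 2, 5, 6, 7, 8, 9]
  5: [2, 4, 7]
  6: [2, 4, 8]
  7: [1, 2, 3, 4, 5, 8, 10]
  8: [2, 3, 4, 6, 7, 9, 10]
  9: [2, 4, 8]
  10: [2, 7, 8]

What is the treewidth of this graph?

A width-3 tree decomposition is:
Bags: B1 = {2, 7, 8, 10}  B2 = {2, 4, 7, 8}  B3 = {1, 2, 4, 7}  B4 = {2, 3, 7, 8}  B5 = {2, 4, 6, 8}  B6 = {2, 4, 8, 9}  B7 = {2, 4, 5, 7}
Tree: B1–B2, B2–B3, B1–B4, B2–B5, B2–B6, B2–B7
The largest bag has 4 vertices, giving width 3; this decomposition certifies tw(G) ≤ 3. For the lower bound, the 4 vertices {2, 7, 8, 10} are pairwise adjacent, and any tree decomposition puts a clique entirely inside one bag — forcing width ≥ 3. Therefore the treewidth is 3.

3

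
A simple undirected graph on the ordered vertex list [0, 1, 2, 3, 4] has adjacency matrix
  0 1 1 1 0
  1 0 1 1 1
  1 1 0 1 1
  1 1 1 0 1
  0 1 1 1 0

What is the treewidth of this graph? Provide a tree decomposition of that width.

Every bag has size at most 4, so the width is 4 − 1 = 3 and tw(G) ≤ 3. For the lower bound, the 4 vertices {0, 1, 2, 3} are pairwise adjacent, and any tree decomposition puts a clique entirely inside one bag — forcing width ≥ 3. Hence tw(G) = 3 exactly.

Treewidth 3.
Bags: B1 = {1, 2, 3, 4}  B2 = {0, 1, 2, 3}
Tree: B1–B2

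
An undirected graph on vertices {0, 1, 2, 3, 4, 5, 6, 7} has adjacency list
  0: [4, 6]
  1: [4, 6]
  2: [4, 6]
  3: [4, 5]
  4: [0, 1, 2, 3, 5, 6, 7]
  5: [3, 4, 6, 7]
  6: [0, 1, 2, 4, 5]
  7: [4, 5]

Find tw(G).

2

A width-2 tree decomposition is:
Bags: B1 = {0, 4, 6}  B2 = {2, 4, 6}  B3 = {1, 4, 6}  B4 = {4, 5, 6}  B5 = {3, 4, 5}  B6 = {4, 5, 7}
Tree: B1–B2, B1–B3, B2–B4, B4–B5, B5–B6
Each bag holds 3 vertices, so the decomposition has width 2, which upper-bounds the treewidth. On the other hand G contains the 3-clique {3, 4, 5}. A clique must lie in a single bag of any decomposition, so no decomposition can have width below 2. Therefore the treewidth is 2.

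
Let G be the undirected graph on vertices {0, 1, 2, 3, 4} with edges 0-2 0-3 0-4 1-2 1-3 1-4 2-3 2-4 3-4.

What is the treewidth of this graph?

A width-3 tree decomposition is:
Bags: B1 = {0, 2, 3, 4}  B2 = {1, 2, 3, 4}
Tree: B1–B2
Each bag holds 4 vertices, so the decomposition has width 3, which upper-bounds the treewidth. Conversely, {0, 2, 3, 4} is a clique of size 4, and the vertices of any clique must share a bag in every tree decomposition; so some bag has ≥ 4 vertices and tw(G) ≥ 3. Combining the bounds, tw(G) = 3.

3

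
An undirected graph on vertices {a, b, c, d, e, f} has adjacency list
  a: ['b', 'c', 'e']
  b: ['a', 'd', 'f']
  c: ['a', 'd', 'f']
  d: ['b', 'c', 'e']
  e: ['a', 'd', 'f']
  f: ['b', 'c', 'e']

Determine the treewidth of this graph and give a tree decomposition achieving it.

Each bag holds 4 vertices, so the decomposition has width 3, which upper-bounds the treewidth. For the lower bound: the 4 vertex sets {c,d}, {e,f}, {a}, {b} are disjoint, each induces a connected subgraph, and every pair is joined by at least one edge of G. Contracting each set to a single vertex therefore yields K_{4} as a minor, and since treewidth is minor-monotone, tw(G) ≥ tw(K_{4}) = 3. Combining the bounds, tw(G) = 3.

Treewidth 3.
One such decomposition:
Bags: B1 = {a, c, d, f}  B2 = {a, d, e, f}  B3 = {a, b, d, f}
Tree: B1–B2, B2–B3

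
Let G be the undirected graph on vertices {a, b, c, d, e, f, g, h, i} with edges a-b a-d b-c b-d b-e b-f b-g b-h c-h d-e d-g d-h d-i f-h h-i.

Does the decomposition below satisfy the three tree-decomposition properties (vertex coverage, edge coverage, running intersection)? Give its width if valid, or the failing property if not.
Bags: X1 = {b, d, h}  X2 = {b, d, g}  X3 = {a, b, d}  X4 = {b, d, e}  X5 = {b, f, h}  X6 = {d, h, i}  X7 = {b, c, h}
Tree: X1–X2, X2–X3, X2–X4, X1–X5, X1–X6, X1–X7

Yes; width 2.

Checking the three conditions: (i) the bags cover all of {a, b, c, d, e, f, g, h, i}; (ii) for each edge, some bag contains both endpoints; (iii) the bags containing any fixed vertex form a subtree. All hold, so the decomposition is valid with width 3 − 1 = 2.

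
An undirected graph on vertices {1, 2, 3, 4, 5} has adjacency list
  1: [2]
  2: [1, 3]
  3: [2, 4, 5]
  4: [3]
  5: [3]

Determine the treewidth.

A width-1 tree decomposition is:
Bags: B1 = {2, 3}  B2 = {3, 5}  B3 = {1, 2}  B4 = {3, 4}
Tree: B1–B2, B1–B3, B1–B4
The largest bag has 2 vertices, giving width 1; this decomposition certifies tw(G) ≤ 1. Since G has at least one edge (e.g. 3–2), it is not an edgeless graph, so tw(G) ≥ 1. Hence tw(G) = 1 exactly.

1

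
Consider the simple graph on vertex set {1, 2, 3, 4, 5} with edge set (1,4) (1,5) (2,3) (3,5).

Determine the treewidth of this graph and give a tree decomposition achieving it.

Treewidth 1.
Bags: B1 = {1, 4}  B2 = {1, 5}  B3 = {3, 5}  B4 = {2, 3}
Tree: B1–B2, B2–B3, B3–B4

Every bag has size at most 2, so the width is 2 − 1 = 1 and tw(G) ≤ 1. G has an edge, so its treewidth is at least 1. Hence tw(G) = 1 exactly.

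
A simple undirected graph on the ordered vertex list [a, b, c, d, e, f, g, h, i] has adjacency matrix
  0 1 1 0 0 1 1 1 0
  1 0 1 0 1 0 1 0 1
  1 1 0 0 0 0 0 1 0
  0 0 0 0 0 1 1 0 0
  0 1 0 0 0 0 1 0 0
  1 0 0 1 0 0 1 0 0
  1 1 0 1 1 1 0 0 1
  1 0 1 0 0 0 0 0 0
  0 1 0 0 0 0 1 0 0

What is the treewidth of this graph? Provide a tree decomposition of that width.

Treewidth 2.
Bags: B1 = {a, b, c}  B2 = {a, b, g}  B3 = {b, e, g}  B4 = {a, c, h}  B5 = {a, f, g}  B6 = {b, g, i}  B7 = {d, f, g}
Tree: B1–B2, B2–B3, B1–B4, B2–B5, B3–B6, B5–B7

Every bag has size at most 3, so the width is 3 − 1 = 2 and tw(G) ≤ 2. For the lower bound, the 3 vertices {d, f, g} are pairwise adjacent, and any tree decomposition puts a clique entirely inside one bag — forcing width ≥ 2. Combining the bounds, tw(G) = 2.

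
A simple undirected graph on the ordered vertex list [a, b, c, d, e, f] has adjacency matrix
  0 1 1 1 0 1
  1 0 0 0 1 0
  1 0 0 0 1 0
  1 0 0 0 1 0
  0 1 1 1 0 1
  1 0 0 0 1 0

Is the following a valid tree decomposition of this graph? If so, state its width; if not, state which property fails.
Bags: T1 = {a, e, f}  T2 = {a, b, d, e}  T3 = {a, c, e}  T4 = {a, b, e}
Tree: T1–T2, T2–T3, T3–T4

A tree decomposition must satisfy three properties: every vertex lies in some bag; for every edge, both endpoints lie together in some bag; and for every vertex, the bags containing it form a connected subtree. Here bags containing vertex b are not connected in the tree, so the decomposition is invalid.

No — bags containing vertex b are not connected in the tree.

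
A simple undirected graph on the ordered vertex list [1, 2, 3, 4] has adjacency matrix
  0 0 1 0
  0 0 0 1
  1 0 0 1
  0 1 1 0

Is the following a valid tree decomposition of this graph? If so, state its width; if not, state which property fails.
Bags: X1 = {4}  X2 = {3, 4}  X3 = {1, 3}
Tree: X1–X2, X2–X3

No — vertex 2 appears in no bag.

A tree decomposition must satisfy three properties: every vertex lies in some bag; for every edge, both endpoints lie together in some bag; and for every vertex, the bags containing it form a connected subtree. Here vertex 2 appears in no bag, so the decomposition is invalid.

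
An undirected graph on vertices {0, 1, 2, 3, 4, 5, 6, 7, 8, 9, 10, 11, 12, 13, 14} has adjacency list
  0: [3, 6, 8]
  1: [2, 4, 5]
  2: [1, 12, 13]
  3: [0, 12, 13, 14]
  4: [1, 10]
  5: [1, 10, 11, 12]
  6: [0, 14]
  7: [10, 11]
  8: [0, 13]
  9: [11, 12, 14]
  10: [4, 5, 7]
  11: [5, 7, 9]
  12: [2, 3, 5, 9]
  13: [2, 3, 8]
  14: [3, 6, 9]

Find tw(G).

3

A width-3 tree decomposition is:
Bags: B1 = {1, 4, 7, 10}  B2 = {1, 5, 7, 10}  B3 = {1, 5, 7, 11}  B4 = {1, 2, 5, 11}  B5 = {2, 5, 11, 12}  B6 = {2, 9, 11, 12}  B7 = {2, 9, 12, 13}  B8 = {3, 9, 12, 13}  B9 = {3, 9, 13, 14}  B10 = {3, 8, 13, 14}  B11 = {0, 3, 8, 14}  B12 = {0, 6, 8, 14}
Tree: B1–B2, B2–B3, B3–B4, B4–B5, B5–B6, B6–B7, B7–B8, B8–B9, B9–B10, B10–B11, B11–B12
Each bag holds 4 vertices, so the decomposition has width 3, which upper-bounds the treewidth. For the lower bound: the 4 vertex sets {4,7,10}, {1}, {5}, {2,9,11,12} are disjoint, each induces a connected subgraph, and every pair is joined by at least one edge of G. Contracting each set to a single vertex therefore yields K_{4} as a minor, and since treewidth is minor-monotone, tw(G) ≥ tw(K_{4}) = 3. Hence tw(G) = 3 exactly.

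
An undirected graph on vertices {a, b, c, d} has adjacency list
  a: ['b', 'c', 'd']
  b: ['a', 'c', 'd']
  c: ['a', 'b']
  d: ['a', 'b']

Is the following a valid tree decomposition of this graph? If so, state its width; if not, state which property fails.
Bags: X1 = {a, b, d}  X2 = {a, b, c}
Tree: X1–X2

Yes; width 2.

Every vertex of G appears in some bag (union = {a, b, c, d}); every edge is covered by a bag; and for each vertex v the set of bags containing v is connected in the bag tree. The decomposition is therefore valid. The largest bag has 3 vertices, so the width is 2.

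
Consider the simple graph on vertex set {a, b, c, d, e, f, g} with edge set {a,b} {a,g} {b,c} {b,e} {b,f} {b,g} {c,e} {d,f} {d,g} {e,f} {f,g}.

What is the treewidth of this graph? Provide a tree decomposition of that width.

Each bag holds 3 vertices, so the decomposition has width 2, which upper-bounds the treewidth. For the lower bound, the 3 vertices {d, f, g} are pairwise adjacent, and any tree decomposition puts a clique entirely inside one bag — forcing width ≥ 2. Combining the bounds, tw(G) = 2.

Treewidth 2.
Bags: B1 = {b, f, g}  B2 = {d, f, g}  B3 = {b, e, f}  B4 = {a, b, g}  B5 = {b, c, e}
Tree: B1–B2, B1–B3, B1–B4, B3–B5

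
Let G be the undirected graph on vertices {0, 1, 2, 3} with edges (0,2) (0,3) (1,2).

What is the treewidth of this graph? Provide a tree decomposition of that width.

Treewidth 1.
One optimal decomposition is:
Bags: B1 = {1, 2}  B2 = {0, 2}  B3 = {0, 3}
Tree: B1–B2, B2–B3

Each bag holds 2 vertices, so the decomposition has width 1, which upper-bounds the treewidth. Since G has at least one edge (e.g. 1–2), it is not an edgeless graph, so tw(G) ≥ 1. The upper and lower bounds meet at 1, so that is the treewidth.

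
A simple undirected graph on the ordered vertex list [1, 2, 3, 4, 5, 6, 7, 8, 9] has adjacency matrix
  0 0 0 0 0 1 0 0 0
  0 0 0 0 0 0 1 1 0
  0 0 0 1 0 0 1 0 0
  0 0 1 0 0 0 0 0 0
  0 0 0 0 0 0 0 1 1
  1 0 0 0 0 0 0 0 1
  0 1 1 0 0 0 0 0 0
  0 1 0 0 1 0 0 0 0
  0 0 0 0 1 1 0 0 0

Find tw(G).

1

A width-1 tree decomposition is:
Bags: B1 = {3, 4}  B2 = {3, 7}  B3 = {2, 7}  B4 = {2, 8}  B5 = {5, 8}  B6 = {5, 9}  B7 = {6, 9}  B8 = {1, 6}
Tree: B1–B2, B2–B3, B3–B4, B4–B5, B5–B6, B6–B7, B7–B8
Each bag holds 2 vertices, so the decomposition has width 1, which upper-bounds the treewidth. Any graph with an edge has treewidth ≥ 1, and G has the edge 4–3. Combining the bounds, tw(G) = 1.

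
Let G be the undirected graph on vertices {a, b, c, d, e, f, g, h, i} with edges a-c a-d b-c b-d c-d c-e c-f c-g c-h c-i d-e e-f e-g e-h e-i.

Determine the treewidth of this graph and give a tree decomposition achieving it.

Treewidth 2.
Bags: B1 = {c, d, e}  B2 = {c, e, i}  B3 = {a, c, d}  B4 = {b, c, d}  B5 = {c, e, f}  B6 = {c, e, g}  B7 = {c, e, h}
Tree: B1–B2, B1–B3, B3–B4, B1–B5, B1–B6, B5–B7

Every bag has size at most 3, so the width is 3 − 1 = 2 and tw(G) ≤ 2. On the other hand G contains the 3-clique {c, d, e}. A clique must lie in a single bag of any decomposition, so no decomposition can have width below 2. Hence tw(G) = 2 exactly.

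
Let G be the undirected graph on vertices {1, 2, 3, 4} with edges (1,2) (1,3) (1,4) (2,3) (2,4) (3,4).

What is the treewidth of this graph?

3

A width-3 tree decomposition is:
Bags: B1 = {1, 2, 3, 4}
Tree: (single bag)
With just one bag of size 4, the width is 4 − 1 = 3, so tw(G) ≤ 3. For the lower bound, the 4 vertices {1, 2, 3, 4} are pairwise adjacent, and any tree decomposition puts a clique entirely inside one bag — forcing width ≥ 3. Therefore the treewidth is 3.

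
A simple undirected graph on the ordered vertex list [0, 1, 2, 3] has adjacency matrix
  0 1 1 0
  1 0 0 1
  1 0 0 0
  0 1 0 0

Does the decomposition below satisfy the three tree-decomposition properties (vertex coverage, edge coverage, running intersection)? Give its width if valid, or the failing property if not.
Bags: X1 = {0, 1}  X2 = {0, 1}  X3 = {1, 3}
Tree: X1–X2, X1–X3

A tree decomposition must satisfy three properties: every vertex lies in some bag; for every edge, both endpoints lie together in some bag; and for every vertex, the bags containing it form a connected subtree. Here vertex 2 appears in no bag, so the decomposition is invalid.

No — vertex 2 appears in no bag.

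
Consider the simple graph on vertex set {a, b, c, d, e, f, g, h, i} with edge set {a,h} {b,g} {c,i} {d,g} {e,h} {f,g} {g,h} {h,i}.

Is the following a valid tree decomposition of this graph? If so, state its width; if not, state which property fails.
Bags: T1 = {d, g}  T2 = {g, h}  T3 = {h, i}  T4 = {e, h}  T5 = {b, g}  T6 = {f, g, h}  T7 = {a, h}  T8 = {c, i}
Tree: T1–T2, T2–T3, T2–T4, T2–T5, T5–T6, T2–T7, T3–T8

No — bags containing vertex h are not connected in the tree.

A tree decomposition must satisfy three properties: every vertex lies in some bag; for every edge, both endpoints lie together in some bag; and for every vertex, the bags containing it form a connected subtree. Here bags containing vertex h are not connected in the tree, so the decomposition is invalid.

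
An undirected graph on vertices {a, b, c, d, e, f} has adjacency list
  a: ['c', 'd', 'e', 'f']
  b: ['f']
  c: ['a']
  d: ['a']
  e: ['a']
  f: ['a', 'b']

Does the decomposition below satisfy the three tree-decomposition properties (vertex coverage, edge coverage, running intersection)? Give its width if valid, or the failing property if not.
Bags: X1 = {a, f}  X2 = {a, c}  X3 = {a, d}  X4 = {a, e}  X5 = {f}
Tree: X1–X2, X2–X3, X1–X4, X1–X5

A tree decomposition must satisfy three properties: every vertex lies in some bag; for every edge, both endpoints lie together in some bag; and for every vertex, the bags containing it form a connected subtree. Here vertex b appears in no bag, so the decomposition is invalid.

No — vertex b appears in no bag.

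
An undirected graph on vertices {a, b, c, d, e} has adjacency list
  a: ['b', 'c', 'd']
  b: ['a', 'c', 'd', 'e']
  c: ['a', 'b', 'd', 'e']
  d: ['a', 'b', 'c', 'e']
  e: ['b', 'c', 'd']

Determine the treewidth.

A width-3 tree decomposition is:
Bags: B1 = {a, b, c, d}  B2 = {b, c, d, e}
Tree: B1–B2
Each bag holds 4 vertices, so the decomposition has width 3, which upper-bounds the treewidth. For the lower bound, the 4 vertices {b, c, d, e} are pairwise adjacent, and any tree decomposition puts a clique entirely inside one bag — forcing width ≥ 3. The upper and lower bounds meet at 3, so that is the treewidth.

3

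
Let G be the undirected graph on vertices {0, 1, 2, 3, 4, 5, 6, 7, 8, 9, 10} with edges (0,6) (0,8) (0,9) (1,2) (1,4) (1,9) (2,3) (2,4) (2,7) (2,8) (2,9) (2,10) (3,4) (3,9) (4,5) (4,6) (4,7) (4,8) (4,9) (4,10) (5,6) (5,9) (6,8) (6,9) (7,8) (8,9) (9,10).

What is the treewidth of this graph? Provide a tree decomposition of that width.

The largest bag has 4 vertices, giving width 3; this decomposition certifies tw(G) ≤ 3. For the lower bound, the 4 vertices {0, 6, 8, 9} are pairwise adjacent, and any tree decomposition puts a clique entirely inside one bag — forcing width ≥ 3. The upper and lower bounds meet at 3, so that is the treewidth.

Treewidth 3.
One such decomposition:
Bags: B1 = {2, 4, 8, 9}  B2 = {2, 3, 4, 9}  B3 = {1, 2, 4, 9}  B4 = {4, 6, 8, 9}  B5 = {4, 5, 6, 9}  B6 = {0, 6, 8, 9}  B7 = {2, 4, 9, 10}  B8 = {2, 4, 7, 8}
Tree: B1–B2, B2–B3, B1–B4, B4–B5, B4–B6, B3–B7, B1–B8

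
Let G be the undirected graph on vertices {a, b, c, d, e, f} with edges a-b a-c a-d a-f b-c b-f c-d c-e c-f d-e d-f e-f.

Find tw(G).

A width-3 tree decomposition is:
Bags: B1 = {a, c, d, f}  B2 = {a, b, c, f}  B3 = {c, d, e, f}
Tree: B1–B2, B1–B3
Every bag has size at most 4, so the width is 4 − 1 = 3 and tw(G) ≤ 3. For the lower bound, the 4 vertices {c, d, e, f} are pairwise adjacent, and any tree decomposition puts a clique entirely inside one bag — forcing width ≥ 3. Therefore the treewidth is 3.

3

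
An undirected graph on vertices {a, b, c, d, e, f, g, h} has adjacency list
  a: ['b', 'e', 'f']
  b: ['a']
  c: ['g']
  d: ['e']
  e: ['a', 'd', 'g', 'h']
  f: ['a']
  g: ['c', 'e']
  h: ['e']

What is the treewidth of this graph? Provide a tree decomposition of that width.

Each bag holds 2 vertices, so the decomposition has width 1, which upper-bounds the treewidth. Any graph with an edge has treewidth ≥ 1, and G has the edge a–e. The upper and lower bounds meet at 1, so that is the treewidth.

Treewidth 1.
One such decomposition:
Bags: B1 = {a, e}  B2 = {d, e}  B3 = {a, b}  B4 = {e, g}  B5 = {c, g}  B6 = {a, f}  B7 = {e, h}
Tree: B1–B2, B1–B3, B1–B4, B4–B5, B1–B6, B2–B7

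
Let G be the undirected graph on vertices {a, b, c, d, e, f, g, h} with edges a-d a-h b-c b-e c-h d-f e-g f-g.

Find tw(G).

2

A width-2 tree decomposition is:
Bags: B1 = {a, d, h}  B2 = {c, d, h}  B3 = {b, c, d}  B4 = {b, d, e}  B5 = {d, e, g}  B6 = {d, f, g}
Tree: B1–B2, B2–B3, B3–B4, B4–B5, B5–B6
The largest bag has 3 vertices, giving width 2; this decomposition certifies tw(G) ≤ 2. The edges d–a–h–c–b–e–g–f–d form a cycle, so G is not a tree and its treewidth is at least 2. Combining the bounds, tw(G) = 2.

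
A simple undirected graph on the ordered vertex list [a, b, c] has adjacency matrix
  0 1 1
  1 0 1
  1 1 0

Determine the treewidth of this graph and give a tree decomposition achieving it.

A single bag containing all 3 vertices is trivially a valid decomposition of width 2. Conversely, {a, b, c} is a clique of size 3, and the vertices of any clique must share a bag in every tree decomposition; so some bag has ≥ 3 vertices and tw(G) ≥ 2. Therefore the treewidth is 2.

Treewidth 2.
One optimal decomposition is:
Bags: B1 = {a, b, c}
Tree: (single bag)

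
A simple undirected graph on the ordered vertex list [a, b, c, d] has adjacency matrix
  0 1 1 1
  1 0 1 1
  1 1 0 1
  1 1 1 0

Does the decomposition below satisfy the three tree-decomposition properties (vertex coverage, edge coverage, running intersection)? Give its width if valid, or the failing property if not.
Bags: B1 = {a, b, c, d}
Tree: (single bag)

Checking the three conditions: (i) the bags cover all of {a, b, c, d}; (ii) for each edge, some bag contains both endpoints; (iii) the bags containing any fixed vertex form a subtree. All hold, so the decomposition is valid with width 4 − 1 = 3.

Yes; width 3.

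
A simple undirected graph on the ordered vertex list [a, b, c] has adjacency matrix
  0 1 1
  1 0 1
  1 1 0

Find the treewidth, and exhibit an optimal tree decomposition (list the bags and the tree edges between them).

With just one bag of size 3, the width is 3 − 1 = 2, so tw(G) ≤ 2. On the other hand G contains the 3-clique {a, b, c}. A clique must lie in a single bag of any decomposition, so no decomposition can have width below 2. Hence tw(G) = 2 exactly.

Treewidth 2.
One such decomposition:
Bags: B1 = {a, b, c}
Tree: (single bag)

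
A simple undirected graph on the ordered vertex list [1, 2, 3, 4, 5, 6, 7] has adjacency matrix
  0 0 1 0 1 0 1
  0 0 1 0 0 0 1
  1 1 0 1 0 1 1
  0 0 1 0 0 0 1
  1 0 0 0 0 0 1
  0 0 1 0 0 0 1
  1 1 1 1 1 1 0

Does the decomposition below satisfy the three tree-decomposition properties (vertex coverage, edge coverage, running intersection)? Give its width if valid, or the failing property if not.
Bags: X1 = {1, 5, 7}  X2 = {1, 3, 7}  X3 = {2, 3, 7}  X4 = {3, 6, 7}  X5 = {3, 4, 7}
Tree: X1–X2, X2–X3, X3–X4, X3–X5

Every vertex of G appears in some bag (union = {1, 2, 3, 4, 5, 6, 7}); every edge is covered by a bag; and for each vertex v the set of bags containing v is connected in the bag tree. The decomposition is therefore valid. The largest bag has 3 vertices, so the width is 2.

Yes; width 2.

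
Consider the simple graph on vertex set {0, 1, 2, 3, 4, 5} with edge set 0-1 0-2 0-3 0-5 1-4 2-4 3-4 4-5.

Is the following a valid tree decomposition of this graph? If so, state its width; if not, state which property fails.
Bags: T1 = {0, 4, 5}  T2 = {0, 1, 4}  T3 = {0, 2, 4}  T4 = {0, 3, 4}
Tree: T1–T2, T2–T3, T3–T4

Yes; width 2.

Vertex coverage: the bags together contain {0, 1, 2, 3, 4, 5}, the full vertex set. Edge coverage: each edge of G has both endpoints in at least one bag. Running intersection: for every vertex, the bags containing it form a connected subtree. All three properties hold, so this is a valid tree decomposition of width max|bag| − 1 = 2, and hence tw(G) ≤ 2.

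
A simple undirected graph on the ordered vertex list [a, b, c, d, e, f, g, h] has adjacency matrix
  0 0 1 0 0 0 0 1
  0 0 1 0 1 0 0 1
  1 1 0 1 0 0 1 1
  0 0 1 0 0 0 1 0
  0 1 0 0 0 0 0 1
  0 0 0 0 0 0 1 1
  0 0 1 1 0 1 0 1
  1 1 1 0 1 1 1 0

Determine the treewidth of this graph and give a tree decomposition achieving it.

Each bag holds 3 vertices, so the decomposition has width 2, which upper-bounds the treewidth. Conversely, {c, d, g} is a clique of size 3, and the vertices of any clique must share a bag in every tree decomposition; so some bag has ≥ 3 vertices and tw(G) ≥ 2. Combining the bounds, tw(G) = 2.

Treewidth 2.
One such decomposition:
Bags: B1 = {b, c, h}  B2 = {a, c, h}  B3 = {c, g, h}  B4 = {f, g, h}  B5 = {b, e, h}  B6 = {c, d, g}
Tree: B1–B2, B1–B3, B3–B4, B1–B5, B3–B6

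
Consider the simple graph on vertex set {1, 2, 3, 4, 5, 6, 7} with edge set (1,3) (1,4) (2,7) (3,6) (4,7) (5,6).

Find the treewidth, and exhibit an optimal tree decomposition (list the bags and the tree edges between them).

The largest bag has 2 vertices, giving width 1; this decomposition certifies tw(G) ≤ 1. Since G has at least one edge (e.g. 5–6), it is not an edgeless graph, so tw(G) ≥ 1. Hence tw(G) = 1 exactly.

Treewidth 1.
One optimal decomposition is:
Bags: B1 = {5, 6}  B2 = {3, 6}  B3 = {1, 3}  B4 = {1, 4}  B5 = {4, 7}  B6 = {2, 7}
Tree: B1–B2, B2–B3, B3–B4, B4–B5, B5–B6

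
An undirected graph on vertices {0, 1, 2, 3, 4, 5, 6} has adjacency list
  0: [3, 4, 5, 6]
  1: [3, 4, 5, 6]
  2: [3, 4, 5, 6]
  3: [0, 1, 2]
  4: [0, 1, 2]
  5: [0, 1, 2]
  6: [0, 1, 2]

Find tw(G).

A width-3 tree decomposition is:
Bags: B1 = {0, 1, 2, 5}  B2 = {0, 1, 2, 3}  B3 = {0, 1, 2, 6}  B4 = {0, 1, 2, 4}
Tree: B1–B2, B2–B3, B3–B4
The largest bag has 4 vertices, giving width 3; this decomposition certifies tw(G) ≤ 3. For the lower bound: the 4 vertex sets {2,5}, {1,3}, {0}, {6} are disjoint, each induces a connected subgraph, and every pair is joined by at least one edge of G. Contracting each set to a single vertex therefore yields K_{4} as a minor, and since treewidth is minor-monotone, tw(G) ≥ tw(K_{4}) = 3. Hence tw(G) = 3 exactly.

3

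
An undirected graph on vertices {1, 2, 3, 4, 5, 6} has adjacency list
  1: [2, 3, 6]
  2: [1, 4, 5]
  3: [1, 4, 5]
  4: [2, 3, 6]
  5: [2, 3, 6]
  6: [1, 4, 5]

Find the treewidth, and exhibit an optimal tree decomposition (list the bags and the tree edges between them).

The largest bag has 4 vertices, giving width 3; this decomposition certifies tw(G) ≤ 3. For the lower bound: the 4 vertex sets {3,4}, {5,6}, {2}, {1} are disjoint, each induces a connected subgraph, and every pair is joined by at least one edge of G. Contracting each set to a single vertex therefore yields K_{4} as a minor, and since treewidth is minor-monotone, tw(G) ≥ tw(K_{4}) = 3. Combining the bounds, tw(G) = 3.

Treewidth 3.
One such decomposition:
Bags: B1 = {2, 3, 4, 6}  B2 = {2, 3, 5, 6}  B3 = {1, 2, 3, 6}
Tree: B1–B2, B2–B3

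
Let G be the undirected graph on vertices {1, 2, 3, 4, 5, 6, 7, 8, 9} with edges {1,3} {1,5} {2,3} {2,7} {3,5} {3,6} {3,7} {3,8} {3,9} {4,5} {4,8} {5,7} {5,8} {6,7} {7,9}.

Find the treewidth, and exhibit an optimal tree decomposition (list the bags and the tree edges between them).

Treewidth 2.
Bags: B1 = {3, 7, 9}  B2 = {3, 5, 7}  B3 = {2, 3, 7}  B4 = {3, 5, 8}  B5 = {3, 6, 7}  B6 = {4, 5, 8}  B7 = {1, 3, 5}
Tree: B1–B2, B1–B3, B2–B4, B3–B5, B4–B6, B2–B7

Every bag has size at most 3, so the width is 3 − 1 = 2 and tw(G) ≤ 2. For the lower bound, the 3 vertices {3, 5, 8} are pairwise adjacent, and any tree decomposition puts a clique entirely inside one bag — forcing width ≥ 2. Hence tw(G) = 2 exactly.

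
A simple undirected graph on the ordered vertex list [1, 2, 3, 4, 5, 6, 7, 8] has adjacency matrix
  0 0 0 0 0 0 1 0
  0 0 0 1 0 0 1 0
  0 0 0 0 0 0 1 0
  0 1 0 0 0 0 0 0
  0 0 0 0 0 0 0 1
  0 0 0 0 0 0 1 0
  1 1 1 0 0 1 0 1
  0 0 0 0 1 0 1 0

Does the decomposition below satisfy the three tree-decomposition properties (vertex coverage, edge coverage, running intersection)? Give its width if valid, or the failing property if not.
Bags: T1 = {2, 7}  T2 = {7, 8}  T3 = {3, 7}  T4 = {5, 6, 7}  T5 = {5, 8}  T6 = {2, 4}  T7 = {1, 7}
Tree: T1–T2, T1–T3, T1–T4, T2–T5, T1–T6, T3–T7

No — bags containing vertex 5 are not connected in the tree.

A tree decomposition must satisfy three properties: every vertex lies in some bag; for every edge, both endpoints lie together in some bag; and for every vertex, the bags containing it form a connected subtree. Here bags containing vertex 5 are not connected in the tree, so the decomposition is invalid.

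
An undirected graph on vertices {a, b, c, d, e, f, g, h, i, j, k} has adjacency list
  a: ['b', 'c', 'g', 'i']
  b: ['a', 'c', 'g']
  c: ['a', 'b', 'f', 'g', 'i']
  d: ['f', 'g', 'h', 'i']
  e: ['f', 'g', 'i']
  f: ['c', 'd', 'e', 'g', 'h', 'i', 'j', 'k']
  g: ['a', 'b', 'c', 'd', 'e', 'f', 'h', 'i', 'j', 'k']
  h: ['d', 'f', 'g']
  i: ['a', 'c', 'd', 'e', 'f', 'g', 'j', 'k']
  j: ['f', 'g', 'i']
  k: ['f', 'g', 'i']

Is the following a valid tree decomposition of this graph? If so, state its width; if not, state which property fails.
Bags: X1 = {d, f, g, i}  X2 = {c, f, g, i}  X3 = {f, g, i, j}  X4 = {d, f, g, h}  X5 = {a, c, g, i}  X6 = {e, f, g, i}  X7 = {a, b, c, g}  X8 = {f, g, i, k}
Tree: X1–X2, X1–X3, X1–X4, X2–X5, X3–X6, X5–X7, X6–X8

Every vertex of G appears in some bag (union = {a, b, c, d, e, f, g, h, i, j, k}); every edge is covered by a bag; and for each vertex v the set of bags containing v is connected in the bag tree. The decomposition is therefore valid. The largest bag has 4 vertices, so the width is 3.

Yes; width 3.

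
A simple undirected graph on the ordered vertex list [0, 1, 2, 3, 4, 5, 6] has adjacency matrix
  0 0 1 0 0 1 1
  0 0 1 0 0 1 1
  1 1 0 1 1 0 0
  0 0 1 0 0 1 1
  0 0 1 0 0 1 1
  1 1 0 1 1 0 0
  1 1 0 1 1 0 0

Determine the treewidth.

3

A width-3 tree decomposition is:
Bags: B1 = {0, 2, 5, 6}  B2 = {1, 2, 5, 6}  B3 = {2, 3, 5, 6}  B4 = {2, 4, 5, 6}
Tree: B1–B2, B2–B3, B3–B4
Each bag holds 4 vertices, so the decomposition has width 3, which upper-bounds the treewidth. For the lower bound: the 4 vertex sets {0,5}, {1,6}, {2}, {3} are disjoint, each induces a connected subgraph, and every pair is joined by at least one edge of G. Contracting each set to a single vertex therefore yields K_{4} as a minor, and since treewidth is minor-monotone, tw(G) ≥ tw(K_{4}) = 3. Hence tw(G) = 3 exactly.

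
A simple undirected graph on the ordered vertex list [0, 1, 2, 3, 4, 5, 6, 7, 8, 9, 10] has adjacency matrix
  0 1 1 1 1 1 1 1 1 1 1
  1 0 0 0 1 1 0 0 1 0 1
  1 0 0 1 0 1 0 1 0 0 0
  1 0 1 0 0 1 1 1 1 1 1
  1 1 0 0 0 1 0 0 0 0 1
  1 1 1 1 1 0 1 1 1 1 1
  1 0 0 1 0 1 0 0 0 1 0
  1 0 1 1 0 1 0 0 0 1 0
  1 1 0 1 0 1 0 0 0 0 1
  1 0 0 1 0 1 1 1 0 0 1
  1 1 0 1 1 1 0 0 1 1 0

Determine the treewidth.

4

A width-4 tree decomposition is:
Bags: B1 = {0, 3, 5, 7, 9}  B2 = {0, 3, 5, 9, 10}  B3 = {0, 3, 5, 8, 10}  B4 = {0, 1, 5, 8, 10}  B5 = {0, 1, 4, 5, 10}  B6 = {0, 2, 3, 5, 7}  B7 = {0, 3, 5, 6, 9}
Tree: B1–B2, B2–B3, B3–B4, B4–B5, B1–B6, B2–B7
Each bag holds 5 vertices, so the decomposition has width 4, which upper-bounds the treewidth. On the other hand G contains the 5-clique {0, 1, 5, 8, 10}. A clique must lie in a single bag of any decomposition, so no decomposition can have width below 4. Hence tw(G) = 4 exactly.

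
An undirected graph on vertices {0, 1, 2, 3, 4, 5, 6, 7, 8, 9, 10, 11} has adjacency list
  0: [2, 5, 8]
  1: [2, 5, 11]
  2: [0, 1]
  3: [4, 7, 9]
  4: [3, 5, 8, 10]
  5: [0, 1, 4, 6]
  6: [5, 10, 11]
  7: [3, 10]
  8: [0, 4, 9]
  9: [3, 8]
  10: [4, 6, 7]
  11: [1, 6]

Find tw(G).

3

A width-3 tree decomposition is:
Bags: B1 = {3, 7, 8, 9}  B2 = {3, 4, 7, 8}  B3 = {4, 7, 8, 10}  B4 = {0, 4, 8, 10}  B5 = {0, 4, 5, 10}  B6 = {0, 5, 6, 10}  B7 = {0, 2, 5, 6}  B8 = {1, 2, 5, 6}  B9 = {1, 2, 6, 11}
Tree: B1–B2, B2–B3, B3–B4, B4–B5, B5–B6, B6–B7, B7–B8, B8–B9
Each bag holds 4 vertices, so the decomposition has width 3, which upper-bounds the treewidth. For the lower bound: the 4 vertex sets {3,7,9}, {8}, {4}, {0,5,6,10} are disjoint, each induces a connected subgraph, and every pair is joined by at least one edge of G. Contracting each set to a single vertex therefore yields K_{4} as a minor, and since treewidth is minor-monotone, tw(G) ≥ tw(K_{4}) = 3. The upper and lower bounds meet at 3, so that is the treewidth.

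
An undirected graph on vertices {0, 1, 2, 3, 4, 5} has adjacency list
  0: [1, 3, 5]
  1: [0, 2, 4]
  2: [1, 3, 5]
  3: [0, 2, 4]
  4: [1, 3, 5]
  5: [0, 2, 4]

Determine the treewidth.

A width-3 tree decomposition is:
Bags: B1 = {1, 2, 3, 5}  B2 = {0, 1, 3, 5}  B3 = {1, 3, 4, 5}
Tree: B1–B2, B2–B3
Every bag has size at most 4, so the width is 4 − 1 = 3 and tw(G) ≤ 3. For the lower bound: the 4 vertex sets {2,3}, {0,1}, {5}, {4} are disjoint, each induces a connected subgraph, and every pair is joined by at least one edge of G. Contracting each set to a single vertex therefore yields K_{4} as a minor, and since treewidth is minor-monotone, tw(G) ≥ tw(K_{4}) = 3. The upper and lower bounds meet at 3, so that is the treewidth.

3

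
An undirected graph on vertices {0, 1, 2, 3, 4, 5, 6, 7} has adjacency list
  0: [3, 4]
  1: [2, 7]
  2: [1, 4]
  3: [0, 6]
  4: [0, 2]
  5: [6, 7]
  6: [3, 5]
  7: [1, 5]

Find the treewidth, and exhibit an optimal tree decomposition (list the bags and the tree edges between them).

Treewidth 2.
Bags: B1 = {1, 2, 4}  B2 = {0, 1, 4}  B3 = {0, 1, 3}  B4 = {1, 3, 6}  B5 = {1, 5, 6}  B6 = {1, 5, 7}
Tree: B1–B2, B2–B3, B3–B4, B4–B5, B5–B6

Each bag holds 3 vertices, so the decomposition has width 2, which upper-bounds the treewidth. Since 1–2–4–0–3–6–5–7–1 is a cycle in G, G is not acyclic. Forests are exactly the graphs of treewidth ≤ 1, so tw(G) ≥ 2. The upper and lower bounds meet at 2, so that is the treewidth.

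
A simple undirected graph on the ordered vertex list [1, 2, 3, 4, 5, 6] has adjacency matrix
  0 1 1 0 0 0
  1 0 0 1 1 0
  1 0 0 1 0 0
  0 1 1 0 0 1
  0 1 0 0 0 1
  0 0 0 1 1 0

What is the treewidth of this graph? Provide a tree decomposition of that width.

Every bag has size at most 3, so the width is 3 − 1 = 2 and tw(G) ≤ 2. Since 5–6–4–2–5 is a cycle in G, G is not acyclic. Forests are exactly the graphs of treewidth ≤ 1, so tw(G) ≥ 2. Combining the bounds, tw(G) = 2.

Treewidth 2.
Bags: B1 = {2, 5, 6}  B2 = {2, 4, 6}  B3 = {1, 2, 4}  B4 = {1, 3, 4}
Tree: B1–B2, B2–B3, B3–B4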